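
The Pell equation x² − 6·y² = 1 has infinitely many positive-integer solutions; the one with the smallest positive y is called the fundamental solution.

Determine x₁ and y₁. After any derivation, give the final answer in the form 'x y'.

5 2

[2; 2,4] for √6; ℓ=2 ⇒ convergent index 1
i=0: a=2 ⇒ p=2, q=1
i=1: a=2 ⇒ p=5, q=2
→ (5, 2).  Check: 5²=25, 6·2²=24, difference 1.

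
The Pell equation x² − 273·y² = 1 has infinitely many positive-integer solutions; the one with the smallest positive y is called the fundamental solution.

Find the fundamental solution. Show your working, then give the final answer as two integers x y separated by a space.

√273 = [16; 1,1,10,1,1,32, …], period ℓ=6 (even) → k=5
a_0=16:  p_0=16·1+0=16,  q_0=16·0+1=1
…
a_2=1:  p_2=1·17+16=33,  q_2=1·1+1=2
…
a_4=1:  p_4=1·347+33=380,  q_4=1·21+2=23
a_5=1:  p_5=1·380+347=727,  q_5=1·23+21=44
→ (727, 44).  Check: 727²=528529, 273·44²=528528, difference 1.

727 44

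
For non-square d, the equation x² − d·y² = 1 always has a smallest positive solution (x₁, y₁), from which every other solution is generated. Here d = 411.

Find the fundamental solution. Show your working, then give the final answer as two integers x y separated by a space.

√411 → a₀=20, period (3,1,1,1,19,1,1,1,3,40); ℓ=10 even so k=9
step 0: (20, 1)  from 20·(1,0) + (0,1)
…
step 3: (142, 7)  from 1·(81,4) + (61,3)
…
step 6: (4602, 227)  from 1·(4379,216) + (223,11)
…
step 8: (13583, 670)  from 1·(8981,443) + (4602,227)
step 9: (49730, 2453)  from 3·(13583,670) + (8981,443)
(x₁, y₁) = (49730, 2453);  49730² − 411·2453² = 1 ✓

49730 2453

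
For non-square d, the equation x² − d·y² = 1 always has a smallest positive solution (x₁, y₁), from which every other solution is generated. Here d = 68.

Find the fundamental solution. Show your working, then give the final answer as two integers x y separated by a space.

33 4

√68 = [8; 4,16, …], period ℓ=2 (even) → k=1
i=0: a=8 ⇒ p=8, q=1
i=1: a=4 ⇒ p=33, q=4
fundamental: x₁=33, y₁=4  (since 1089 − 68·16 = 1)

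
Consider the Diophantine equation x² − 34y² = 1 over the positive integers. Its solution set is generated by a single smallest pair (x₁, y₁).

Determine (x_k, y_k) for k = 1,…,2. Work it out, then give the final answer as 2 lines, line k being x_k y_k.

√34 → a₀=5, period (1,4,1,10); ℓ=4 even so k=3
step 0: (5, 1)  from 5·(1,0) + (0,1)
step 1: (6, 1)  from 1·(5,1) + (1,0)
step 2: (29, 5)  from 4·(6,1) + (5,1)
step 3: (35, 6)  from 1·(29,5) + (6,1)
(x₁, y₁) = (35, 6);  35² − 34·6² = 1 ✓
(x_2, y_2) = (35·35 + 34·6·6, 35·6 + 6·35) = (2449, 420)

35 6
2449 420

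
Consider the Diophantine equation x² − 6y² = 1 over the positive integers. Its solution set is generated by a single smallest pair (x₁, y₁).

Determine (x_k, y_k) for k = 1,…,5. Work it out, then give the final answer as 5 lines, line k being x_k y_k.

√6 = [2; 2,4, …], period ℓ=2 (even) → k=1
i=0: a=2 ⇒ p=2, q=1
i=1: a=2 ⇒ p=5, q=2
→ (5, 2).  Check: 5²=25, 6·2²=24, difference 1.
n=2: (5,2)∘(5,2) = (5·5+6·2·2, 5·2+2·5) = (49,20)
n=3: (49,20)∘(5,2) = (5·49+6·2·20, 5·20+2·49) = (485,198)
n=4: (485,198)∘(5,2) = (5·485+6·2·198, 5·198+2·485) = (4801,1960)
n=5: (4801,1960)∘(5,2) = (5·4801+6·2·1960, 5·1960+2·4801) = (47525,19402)

5 2
49 20
485 198
4801 1960
47525 19402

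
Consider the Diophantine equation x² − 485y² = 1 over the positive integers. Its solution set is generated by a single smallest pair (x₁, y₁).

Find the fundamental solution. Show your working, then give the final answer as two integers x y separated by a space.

√485 = [22; 44, …], period ℓ=1 (odd) → k=1
a_0=22:  p_0=22·1+0=22,  q_0=22·0+1=1
a_1=44:  p_1=44·22+1=969,  q_1=44·1+0=44
→ (969, 44).  Check: 969²=938961, 485·44²=938960, difference 1.

969 44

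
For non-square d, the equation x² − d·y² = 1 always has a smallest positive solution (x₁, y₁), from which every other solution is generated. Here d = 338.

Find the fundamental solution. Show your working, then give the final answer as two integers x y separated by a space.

114243 6214

√338 → a₀=18, period (2,1,1,2,36); ℓ=5 odd so k=9
k=0  a_k=18  p_k/q_k = 18/1
k=1  a_k=2  p_k/q_k = 37/2
…
k=3  a_k=1  p_k/q_k = 92/5
…
k=8  a_k=1  p_k/q_k = 43958/2391
k=9  a_k=2  p_k/q_k = 114243/6214
fundamental: x₁=114243, y₁=6214  (since 13051463049 − 338·38613796 = 1)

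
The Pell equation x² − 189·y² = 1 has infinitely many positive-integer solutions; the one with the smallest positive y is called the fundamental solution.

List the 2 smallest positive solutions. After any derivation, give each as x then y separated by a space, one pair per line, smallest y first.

55 4
6049 440

√189 = [13; 1,2,1,26, …], period ℓ=4 (even) → k=3
a_0=13:  p_0=13·1+0=13,  q_0=13·0+1=1
…
a_2=2:  p_2=2·14+13=41,  q_2=2·1+1=3
a_3=1:  p_3=1·41+14=55,  q_3=1·3+1=4
→ (55, 4).  Check: 55²=3025, 189·4²=3024, difference 1.
k=2:  x_2 = 55·55+189·4·4 = 6049,  y_2 = 55·4+4·55 = 440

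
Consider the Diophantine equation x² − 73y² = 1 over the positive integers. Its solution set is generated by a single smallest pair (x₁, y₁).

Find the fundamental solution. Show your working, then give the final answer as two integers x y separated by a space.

2281249 267000

[8; 1,1,5,5,1,1,16] for √73; ℓ=7 ⇒ convergent index 13
step 0: (8, 1)  from 8·(1,0) + (0,1)
step 1: (9, 1)  from 1·(8,1) + (1,0)
…
step 5: (581, 68)  from 1·(487,57) + (94,11)
…
step 7: (17669, 2068)  from 16·(1068,125) + (581,68)
…
step 9: (36406, 4261)  from 1·(18737,2193) + (17669,2068)
…
step 11: (1040241, 121751)  from 5·(200767,23498) + (36406,4261)
step 12: (1241008, 145249)  from 1·(1040241,121751) + (200767,23498)
step 13: (2281249, 267000)  from 1·(1241008,145249) + (1040241,121751)
(x₁, y₁) = (2281249, 267000);  2281249² − 73·267000² = 1 ✓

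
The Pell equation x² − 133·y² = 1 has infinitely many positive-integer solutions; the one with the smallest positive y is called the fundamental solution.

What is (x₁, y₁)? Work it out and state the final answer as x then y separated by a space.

2588599 224460

[11; 1,1,7,5,1,…,1,1,22] for √133; ℓ=16 ⇒ convergent index 15
a_0=11:  p_0=11·1+0=11,  q_0=11·0+1=1
…
a_2=1:  p_2=1·12+11=23,  q_2=1·1+1=2
a_3=7:  p_3=7·23+12=173,  q_3=7·2+1=15
a_4=5:  p_4=5·173+23=888,  q_4=5·15+2=77
a_5=1:  p_5=1·888+173=1061,  q_5=1·77+15=92
a_6=1:  p_6=1·1061+888=1949,  q_6=1·92+77=169
a_7=1:  p_7=1·1949+1061=3010,  q_7=1·169+92=261
a_8=2:  p_8=2·3010+1949=7969,  q_8=2·261+169=691
a_9=1:  p_9=1·7969+3010=10979,  q_9=1·691+261=952
a_10=1:  p_10=1·10979+7969=18948,  q_10=1·952+691=1643
…
a_12=5:  p_12=5·29927+18948=168583,  q_12=5·2595+1643=14618
a_13=7:  p_13=7·168583+29927=1210008,  q_13=7·14618+2595=104921
a_14=1:  p_14=1·1210008+168583=1378591,  q_14=1·104921+14618=119539
a_15=1:  p_15=1·1378591+1210008=2588599,  q_15=1·119539+104921=224460
fundamental: x₁=2588599, y₁=224460  (since 6700844782801 − 133·50382291600 = 1)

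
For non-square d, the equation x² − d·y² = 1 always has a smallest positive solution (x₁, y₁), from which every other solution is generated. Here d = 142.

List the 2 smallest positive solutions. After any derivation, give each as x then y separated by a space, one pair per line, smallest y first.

143 12
40897 3432

√142 → a₀=11, period (1,10,1,22); ℓ=4 even so k=3
i=0: a=11 ⇒ p=11, q=1
i=1: a=1 ⇒ p=12, q=1
i=2: a=10 ⇒ p=131, q=11
i=3: a=1 ⇒ p=143, q=12
fundamental: x₁=143, y₁=12  (since 20449 − 142·144 = 1)
k=2:  x_2 = 143·143+142·12·12 = 40897,  y_2 = 143·12+12·143 = 3432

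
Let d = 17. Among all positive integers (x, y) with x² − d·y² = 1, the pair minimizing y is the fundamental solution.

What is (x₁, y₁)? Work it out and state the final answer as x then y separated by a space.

33 8

√17 = [4; 8, …], period ℓ=1 (odd) → k=1
k=0  a_k=4  p_k/q_k = 4/1
k=1  a_k=8  p_k/q_k = 33/8
fundamental: x₁=33, y₁=8  (since 1089 − 17·64 = 1)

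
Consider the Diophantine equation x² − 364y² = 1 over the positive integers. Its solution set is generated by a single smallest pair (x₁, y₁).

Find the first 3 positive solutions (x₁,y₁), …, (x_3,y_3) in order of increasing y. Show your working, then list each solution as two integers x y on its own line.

[19; 12,1,2,3,1,8,1,3,2,1,12,38] for √364; ℓ=12 ⇒ convergent index 11
step 0: (19, 1)  from 19·(1,0) + (0,1)
step 1: (229, 12)  from 12·(19,1) + (1,0)
…
step 3: (725, 38)  from 2·(248,13) + (229,12)
…
step 9: (270499, 14178)  from 2·(119872,6283) + (30755,1612)
step 10: (390371, 20461)  from 1·(270499,14178) + (119872,6283)
step 11: (4954951, 259710)  from 12·(390371,20461) + (270499,14178)
fundamental: x₁=4954951, y₁=259710  (since 24551539412401 − 364·67449284100 = 1)
(4954951+259710√364)^2 = 49103078824801 + 2573700648420√364
(4954951+259710√364)^3 = 486606699052048124551 + 25505121203178395130√364

4954951 259710
49103078824801 2573700648420
486606699052048124551 25505121203178395130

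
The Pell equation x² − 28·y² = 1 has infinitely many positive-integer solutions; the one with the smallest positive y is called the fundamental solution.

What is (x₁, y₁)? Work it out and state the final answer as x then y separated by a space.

√28 = [5; 3,2,3,10, …], period ℓ=4 (even) → k=3
step 0: (5, 1)  from 5·(1,0) + (0,1)
…
step 2: (37, 7)  from 2·(16,3) + (5,1)
step 3: (127, 24)  from 3·(37,7) + (16,3)
fundamental: x₁=127, y₁=24  (since 16129 − 28·576 = 1)

127 24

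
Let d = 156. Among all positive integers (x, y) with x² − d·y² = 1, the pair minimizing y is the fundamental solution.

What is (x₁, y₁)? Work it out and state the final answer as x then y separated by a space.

25 2

√156 = [12; 2,24, …], period ℓ=2 (even) → k=1
step 0: (12, 1)  from 12·(1,0) + (0,1)
step 1: (25, 2)  from 2·(12,1) + (1,0)
(x₁, y₁) = (25, 2);  25² − 156·2² = 1 ✓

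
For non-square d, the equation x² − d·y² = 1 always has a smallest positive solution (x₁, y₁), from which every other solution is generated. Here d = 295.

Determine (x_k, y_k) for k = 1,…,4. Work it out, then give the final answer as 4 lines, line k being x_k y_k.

2024999 117900
8201241900001 477494764200
33215013292518224999 1933852840020353700
134520737404664024967600001 7832100134376274949528400

[17; 5,1,2,3,2,6,2,3,2,1,5,34] for √295; ℓ=12 ⇒ convergent index 11
i=0: a=17 ⇒ p=17, q=1
i=1: a=5 ⇒ p=86, q=5
i=2: a=1 ⇒ p=103, q=6
i=3: a=2 ⇒ p=292, q=17
…
i=6: a=6 ⇒ p=14479, q=843
…
i=8: a=3 ⇒ p=108103, q=6294
…
i=10: a=1 ⇒ p=355517, q=20699
i=11: a=5 ⇒ p=2024999, q=117900
(x₁, y₁) = (2024999, 117900);  2024999² − 295·117900² = 1 ✓
k=2:  x_2 = 2024999·2024999+295·117900·117900 = 8201241900001,  y_2 = 2024999·117900+117900·2024999 = 477494764200
k=3:  x_3 = 2024999·8201241900001+295·117900·477494764200 = 33215013292518224999,  y_3 = 2024999·477494764200+117900·8201241900001 = 1933852840020353700
k=4:  x_4 = 2024999·33215013292518224999+295·117900·1933852840020353700 = 134520737404664024967600001,  y_4 = 2024999·1933852840020353700+117900·33215013292518224999 = 7832100134376274949528400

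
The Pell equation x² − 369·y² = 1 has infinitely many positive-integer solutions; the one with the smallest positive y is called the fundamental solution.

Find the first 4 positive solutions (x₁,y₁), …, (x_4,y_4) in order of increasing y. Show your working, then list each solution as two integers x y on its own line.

8396801 437120
141012534067201 7340819306240
2368108374136006451201 123278797782910239360
39769069528107045198367948801 2070295065004669620717268480

[19; 4,1,3,2,7,4,7,2,3,1,4,38] for √369; ℓ=12 ⇒ convergent index 11
a_0=19:  p_0=19·1+0=19,  q_0=19·0+1=1
…
a_3=3:  p_3=3·96+77=365,  q_3=3·5+4=19
…
a_5=7:  p_5=7·826+365=6147,  q_5=7·43+19=320
a_6=4:  p_6=4·6147+826=25414,  q_6=4·320+43=1323
…
a_9=3:  p_9=3·393504+184045=1364557,  q_9=3·20485+9581=71036
a_10=1:  p_10=1·1364557+393504=1758061,  q_10=1·71036+20485=91521
a_11=4:  p_11=4·1758061+1364557=8396801,  q_11=4·91521+71036=437120
(x₁, y₁) = (8396801, 437120);  8396801² − 369·437120² = 1 ✓
k=2:  x_2 = 8396801·8396801+369·437120·437120 = 141012534067201,  y_2 = 8396801·437120+437120·8396801 = 7340819306240
k=3:  x_3 = 8396801·141012534067201+369·437120·7340819306240 = 2368108374136006451201,  y_3 = 8396801·7340819306240+437120·141012534067201 = 123278797782910239360
k=4:  x_4 = 8396801·2368108374136006451201+369·437120·123278797782910239360 = 39769069528107045198367948801,  y_4 = 8396801·123278797782910239360+437120·2368108374136006451201 = 2070295065004669620717268480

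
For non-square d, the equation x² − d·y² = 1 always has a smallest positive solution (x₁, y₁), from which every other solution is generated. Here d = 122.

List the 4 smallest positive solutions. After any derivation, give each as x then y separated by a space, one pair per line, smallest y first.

243 22
118097 10692
57394899 5196290
27893802817 2525386248

[11; 22] for √122; ℓ=1 ⇒ convergent index 1
i=0: a=11 ⇒ p=11, q=1
i=1: a=22 ⇒ p=243, q=22
→ (243, 22).  Check: 243²=59049, 122·22²=59048, difference 1.
n=2: (243,22)∘(243,22) = (243·243+122·22·22, 243·22+22·243) = (118097,10692)
n=3: (118097,10692)∘(243,22) = (243·118097+122·22·10692, 243·10692+22·118097) = (57394899,5196290)
n=4: (57394899,5196290)∘(243,22) = (243·57394899+122·22·5196290, 243·5196290+22·57394899) = (27893802817,2525386248)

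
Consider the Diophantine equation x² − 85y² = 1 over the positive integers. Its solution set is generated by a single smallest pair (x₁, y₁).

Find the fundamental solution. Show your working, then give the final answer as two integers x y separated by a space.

√85 = [9; 4,1,1,4,18, …], period ℓ=5 (odd) → k=9
step 0: (9, 1)  from 9·(1,0) + (0,1)
step 1: (37, 4)  from 4·(9,1) + (1,0)
…
step 4: (378, 41)  from 4·(83,9) + (46,5)
step 5: (6887, 747)  from 18·(378,41) + (83,9)
step 6: (27926, 3029)  from 4·(6887,747) + (378,41)
step 7: (34813, 3776)  from 1·(27926,3029) + (6887,747)
step 8: (62739, 6805)  from 1·(34813,3776) + (27926,3029)
step 9: (285769, 30996)  from 4·(62739,6805) + (34813,3776)
fundamental: x₁=285769, y₁=30996  (since 81663921361 − 85·960752016 = 1)

285769 30996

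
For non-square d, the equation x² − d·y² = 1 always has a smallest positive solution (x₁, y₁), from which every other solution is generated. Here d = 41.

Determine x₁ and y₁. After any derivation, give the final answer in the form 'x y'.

d=41: √d = [6; 2,2,12] (ℓ=3, odd), read p_5/q_5
step 0: (6, 1)  from 6·(1,0) + (0,1)
…
step 4: (826, 129)  from 2·(397,62) + (32,5)
step 5: (2049, 320)  from 2·(826,129) + (397,62)
→ (2049, 320).  Check: 2049²=4198401, 41·320²=4198400, difference 1.

2049 320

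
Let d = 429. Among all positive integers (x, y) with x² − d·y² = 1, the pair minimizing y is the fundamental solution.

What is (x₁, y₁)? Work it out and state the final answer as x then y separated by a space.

d=429: √d = [20; 1,2,2,9,1,12,1,9,2,2,1,40] (ℓ=12, even), read p_11/q_11
step 0: (20, 1)  from 20·(1,0) + (0,1)
step 1: (21, 1)  from 1·(20,1) + (1,0)
step 2: (62, 3)  from 2·(21,1) + (20,1)
…
step 4: (1367, 66)  from 9·(145,7) + (62,3)
…
step 7: (21023, 1015)  from 1·(19511,942) + (1512,73)
…
step 9: (438459, 21169)  from 2·(208718,10077) + (21023,1015)
step 10: (1085636, 52415)  from 2·(438459,21169) + (208718,10077)
step 11: (1524095, 73584)  from 1·(1085636,52415) + (438459,21169)
(x₁, y₁) = (1524095, 73584);  1524095² − 429·73584² = 1 ✓

1524095 73584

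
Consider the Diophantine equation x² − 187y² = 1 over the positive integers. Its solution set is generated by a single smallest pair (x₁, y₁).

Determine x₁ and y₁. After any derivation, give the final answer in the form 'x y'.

1682 123

√187 = [13; 1,2,13,2,1,26, …], period ℓ=6 (even) → k=5
a_0=13:  p_0=13·1+0=13,  q_0=13·0+1=1
…
a_3=13:  p_3=13·41+14=547,  q_3=13·3+1=40
a_4=2:  p_4=2·547+41=1135,  q_4=2·40+3=83
a_5=1:  p_5=1·1135+547=1682,  q_5=1·83+40=123
fundamental: x₁=1682, y₁=123  (since 2829124 − 187·15129 = 1)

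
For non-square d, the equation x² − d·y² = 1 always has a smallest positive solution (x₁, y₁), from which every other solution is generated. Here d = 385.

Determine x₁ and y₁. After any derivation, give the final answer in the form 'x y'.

√385 = [19; 1,1,1,1,1,…,1,1,38, …], period ℓ=16 (even) → k=15
k=0  a_k=19  p_k/q_k = 19/1
…
k=2  a_k=1  p_k/q_k = 39/2
…
k=5  a_k=1  p_k/q_k = 157/8
k=6  a_k=3  p_k/q_k = 569/29
…
k=8  a_k=2  p_k/q_k = 2021/103
k=9  a_k=1  p_k/q_k = 2747/140
…
k=12  a_k=1  p_k/q_k = 23271/1186
…
k=14  a_k=1  p_k/q_k = 59551/3035
k=15  a_k=1  p_k/q_k = 95831/4884
→ (95831, 4884).  Check: 95831²=9183580561, 385·4884²=9183580560, difference 1.

95831 4884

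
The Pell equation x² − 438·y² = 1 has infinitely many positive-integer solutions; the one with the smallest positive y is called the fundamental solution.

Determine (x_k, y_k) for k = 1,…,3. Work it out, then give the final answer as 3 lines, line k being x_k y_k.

293 14
171697 8204
100614149 4807530

√438 → a₀=20, period (1,12,1,40); ℓ=4 even so k=3
i=0: a=20 ⇒ p=20, q=1
i=1: a=1 ⇒ p=21, q=1
i=2: a=12 ⇒ p=272, q=13
i=3: a=1 ⇒ p=293, q=14
fundamental: x₁=293, y₁=14  (since 85849 − 438·196 = 1)
n=2: (293,14)∘(293,14) = (293·293+438·14·14, 293·14+14·293) = (171697,8204)
n=3: (171697,8204)∘(293,14) = (293·171697+438·14·8204, 293·8204+14·171697) = (100614149,4807530)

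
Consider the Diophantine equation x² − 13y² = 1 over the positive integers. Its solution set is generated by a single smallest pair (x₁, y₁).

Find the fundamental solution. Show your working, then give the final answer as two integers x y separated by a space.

√13 → a₀=3, period (1,1,1,1,6); ℓ=5 odd so k=9
step 0: (3, 1)  from 3·(1,0) + (0,1)
…
step 4: (18, 5)  from 1·(11,3) + (7,2)
step 5: (119, 33)  from 6·(18,5) + (11,3)
step 6: (137, 38)  from 1·(119,33) + (18,5)
step 7: (256, 71)  from 1·(137,38) + (119,33)
step 8: (393, 109)  from 1·(256,71) + (137,38)
step 9: (649, 180)  from 1·(393,109) + (256,71)
fundamental: x₁=649, y₁=180  (since 421201 − 13·32400 = 1)

649 180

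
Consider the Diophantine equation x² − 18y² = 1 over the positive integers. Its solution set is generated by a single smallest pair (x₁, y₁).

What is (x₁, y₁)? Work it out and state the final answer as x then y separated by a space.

d=18: √d = [4; 4,8] (ℓ=2, even), read p_1/q_1
step 0: (4, 1)  from 4·(1,0) + (0,1)
step 1: (17, 4)  from 4·(4,1) + (1,0)
→ (17, 4).  Check: 17²=289, 18·4²=288, difference 1.

17 4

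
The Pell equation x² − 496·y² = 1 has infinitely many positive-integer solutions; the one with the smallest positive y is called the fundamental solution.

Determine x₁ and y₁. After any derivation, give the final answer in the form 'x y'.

√496 → a₀=22, period (3,1,2,4,1,…,1,3,44); ℓ=16 even so k=15
i=0: a=22 ⇒ p=22, q=1
i=1: a=3 ⇒ p=67, q=3
i=2: a=1 ⇒ p=89, q=4
…
i=5: a=1 ⇒ p=1314, q=59
…
i=9: a=2 ⇒ p=35166, q=1579
i=10: a=1 ⇒ p=49709, q=2232
i=11: a=1 ⇒ p=84875, q=3811
i=12: a=4 ⇒ p=389209, q=17476
…
i=14: a=1 ⇒ p=1252502, q=56239
i=15: a=3 ⇒ p=4620799, q=207480
→ (4620799, 207480).  Check: 4620799²=21351783398401, 496·207480²=21351783398400, difference 1.

4620799 207480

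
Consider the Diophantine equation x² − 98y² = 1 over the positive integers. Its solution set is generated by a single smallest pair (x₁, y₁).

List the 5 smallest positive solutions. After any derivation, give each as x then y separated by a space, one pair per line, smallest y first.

d=98: √d = [9; 1,8,1,18] (ℓ=4, even), read p_3/q_3
i=0: a=9 ⇒ p=9, q=1
…
i=2: a=8 ⇒ p=89, q=9
i=3: a=1 ⇒ p=99, q=10
→ (99, 10).  Check: 99²=9801, 98·10²=9800, difference 1.
n=2: (99,10)∘(99,10) = (99·99+98·10·10, 99·10+10·99) = (19601,1980)
n=3: (19601,1980)∘(99,10) = (99·19601+98·10·1980, 99·1980+10·19601) = (3880899,392030)
n=4: (3880899,392030)∘(99,10) = (99·3880899+98·10·392030, 99·392030+10·3880899) = (768398401,77619960)
n=5: (768398401,77619960)∘(99,10) = (99·768398401+98·10·77619960, 99·77619960+10·768398401) = (152139002499,15368360050)

99 10
19601 1980
3880899 392030
768398401 77619960
152139002499 15368360050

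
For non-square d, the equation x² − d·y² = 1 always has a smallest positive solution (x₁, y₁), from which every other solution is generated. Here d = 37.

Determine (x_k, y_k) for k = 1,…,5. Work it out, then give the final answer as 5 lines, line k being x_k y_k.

73 12
10657 1752
1555849 255780
227143297 37342128
33161365513 5451694908

√37 = [6; 12, …], period ℓ=1 (odd) → k=1
step 0: (6, 1)  from 6·(1,0) + (0,1)
step 1: (73, 12)  from 12·(6,1) + (1,0)
→ (73, 12).  Check: 73²=5329, 37·12²=5328, difference 1.
k=2:  x_2 = 73·73+37·12·12 = 10657,  y_2 = 73·12+12·73 = 1752
k=3:  x_3 = 73·10657+37·12·1752 = 1555849,  y_3 = 73·1752+12·10657 = 255780
k=4:  x_4 = 73·1555849+37·12·255780 = 227143297,  y_4 = 73·255780+12·1555849 = 37342128
k=5:  x_5 = 73·227143297+37·12·37342128 = 33161365513,  y_5 = 73·37342128+12·227143297 = 5451694908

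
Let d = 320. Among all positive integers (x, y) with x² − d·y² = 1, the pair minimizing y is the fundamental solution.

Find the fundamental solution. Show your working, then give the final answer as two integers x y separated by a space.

√320 → a₀=17, period (1,7,1,34); ℓ=4 even so k=3
k=0  a_k=17  p_k/q_k = 17/1
…
k=2  a_k=7  p_k/q_k = 143/8
k=3  a_k=1  p_k/q_k = 161/9
→ (161, 9).  Check: 161²=25921, 320·9²=25920, difference 1.

161 9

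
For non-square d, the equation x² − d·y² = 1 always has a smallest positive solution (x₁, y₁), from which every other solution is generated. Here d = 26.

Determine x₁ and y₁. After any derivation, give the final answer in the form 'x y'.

[5; 10] for √26; ℓ=1 ⇒ convergent index 1
i=0: a=5 ⇒ p=5, q=1
i=1: a=10 ⇒ p=51, q=10
fundamental: x₁=51, y₁=10  (since 2601 − 26·100 = 1)

51 10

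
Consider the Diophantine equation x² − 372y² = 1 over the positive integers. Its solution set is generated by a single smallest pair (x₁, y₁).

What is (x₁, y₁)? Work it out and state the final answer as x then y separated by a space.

[19; 3,2,12,2,3,38] for √372; ℓ=6 ⇒ convergent index 5
step 0: (19, 1)  from 19·(1,0) + (0,1)
…
step 2: (135, 7)  from 2·(58,3) + (19,1)
…
step 4: (3491, 181)  from 2·(1678,87) + (135,7)
step 5: (12151, 630)  from 3·(3491,181) + (1678,87)
(x₁, y₁) = (12151, 630);  12151² − 372·630² = 1 ✓

12151 630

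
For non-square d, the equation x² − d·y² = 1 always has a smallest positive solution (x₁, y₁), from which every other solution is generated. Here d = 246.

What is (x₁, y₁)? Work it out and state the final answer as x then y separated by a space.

88805 5662

√246 → a₀=15, period (1,2,5,1,14,1,5,2,1,30); ℓ=10 even so k=9
i=0: a=15 ⇒ p=15, q=1
…
i=3: a=5 ⇒ p=251, q=16
…
i=5: a=14 ⇒ p=4423, q=282
i=6: a=1 ⇒ p=4721, q=301
i=7: a=5 ⇒ p=28028, q=1787
i=8: a=2 ⇒ p=60777, q=3875
i=9: a=1 ⇒ p=88805, q=5662
fundamental: x₁=88805, y₁=5662  (since 7886328025 − 246·32058244 = 1)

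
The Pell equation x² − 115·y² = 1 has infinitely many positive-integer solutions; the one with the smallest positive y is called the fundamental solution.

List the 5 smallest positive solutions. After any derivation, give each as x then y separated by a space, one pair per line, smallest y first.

1126 105
2535751 236460
5710510126 532507815
12860066268001 1199207362920
28960863525028126 2700614448788025

d=115: √d = [10; 1,2,1,1,1,1,1,2,1,20] (ℓ=10, even), read p_9/q_9
k=0  a_k=10  p_k/q_k = 10/1
k=1  a_k=1  p_k/q_k = 11/1
k=2  a_k=2  p_k/q_k = 32/3
k=3  a_k=1  p_k/q_k = 43/4
k=4  a_k=1  p_k/q_k = 75/7
k=5  a_k=1  p_k/q_k = 118/11
k=6  a_k=1  p_k/q_k = 193/18
k=7  a_k=1  p_k/q_k = 311/29
k=8  a_k=2  p_k/q_k = 815/76
k=9  a_k=1  p_k/q_k = 1126/105
(x₁, y₁) = (1126, 105);  1126² − 115·105² = 1 ✓
k=2:  x_2 = 1126·1126+115·105·105 = 2535751,  y_2 = 1126·105+105·1126 = 236460
k=3:  x_3 = 1126·2535751+115·105·236460 = 5710510126,  y_3 = 1126·236460+105·2535751 = 532507815
k=4:  x_4 = 1126·5710510126+115·105·532507815 = 12860066268001,  y_4 = 1126·532507815+105·5710510126 = 1199207362920
k=5:  x_5 = 1126·12860066268001+115·105·1199207362920 = 28960863525028126,  y_5 = 1126·1199207362920+105·12860066268001 = 2700614448788025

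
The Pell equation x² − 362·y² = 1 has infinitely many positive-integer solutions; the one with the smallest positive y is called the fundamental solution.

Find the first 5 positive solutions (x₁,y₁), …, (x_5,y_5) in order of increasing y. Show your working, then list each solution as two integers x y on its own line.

723 38
1045457 54948
1511730099 79454770
2185960677697 114891542472
3160897628219763 166133090959742

d=362: √d = [19; 38] (ℓ=1, odd), read p_1/q_1
step 0: (19, 1)  from 19·(1,0) + (0,1)
step 1: (723, 38)  from 38·(19,1) + (1,0)
→ (723, 38).  Check: 723²=522729, 362·38²=522728, difference 1.
(x_2, y_2) = (723·723 + 362·38·38, 723·38 + 38·723) = (1045457, 54948)
(x_3, y_3) = (723·1045457 + 362·38·54948, 723·54948 + 38·1045457) = (1511730099, 79454770)
(x_4, y_4) = (723·1511730099 + 362·38·79454770, 723·79454770 + 38·1511730099) = (2185960677697, 114891542472)
(x_5, y_5) = (723·2185960677697 + 362·38·114891542472, 723·114891542472 + 38·2185960677697) = (3160897628219763, 166133090959742)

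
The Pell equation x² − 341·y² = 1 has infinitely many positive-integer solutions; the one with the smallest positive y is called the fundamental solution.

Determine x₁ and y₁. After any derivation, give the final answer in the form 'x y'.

√341 → a₀=18, period (2,6,1,8,2,…,6,2,36); ℓ=14 even so k=13
i=0: a=18 ⇒ p=18, q=1
i=1: a=2 ⇒ p=37, q=2
i=2: a=6 ⇒ p=240, q=13
…
i=4: a=8 ⇒ p=2456, q=133
…
i=6: a=1 ⇒ p=7645, q=414
i=7: a=2 ⇒ p=20479, q=1109
i=8: a=1 ⇒ p=28124, q=1523
i=9: a=2 ⇒ p=76727, q=4155
i=10: a=8 ⇒ p=641940, q=34763
i=11: a=1 ⇒ p=718667, q=38918
i=12: a=6 ⇒ p=4953942, q=268271
i=13: a=2 ⇒ p=10626551, q=575460
fundamental: x₁=10626551, y₁=575460  (since 112923586155601 − 341·331154211600 = 1)

10626551 575460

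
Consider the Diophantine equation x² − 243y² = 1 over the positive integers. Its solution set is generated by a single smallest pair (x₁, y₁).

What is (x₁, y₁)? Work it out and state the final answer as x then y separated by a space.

√243 = [15; 1,1,2,3,15,3,2,1,1,30, …], period ℓ=10 (even) → k=9
step 0: (15, 1)  from 15·(1,0) + (0,1)
step 1: (16, 1)  from 1·(15,1) + (1,0)
…
step 7: (28901, 1854)  from 2·(12424,797) + (4053,260)
step 8: (41325, 2651)  from 1·(28901,1854) + (12424,797)
step 9: (70226, 4505)  from 1·(41325,2651) + (28901,1854)
→ (70226, 4505).  Check: 70226²=4931691076, 243·4505²=4931691075, difference 1.

70226 4505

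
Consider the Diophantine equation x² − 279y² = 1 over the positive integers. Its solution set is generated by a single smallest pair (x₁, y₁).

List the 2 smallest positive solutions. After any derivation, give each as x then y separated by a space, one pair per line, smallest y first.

√279 = [16; 1,2,2,1,2,2,1,32, …], period ℓ=8 (even) → k=7
k=0  a_k=16  p_k/q_k = 16/1
k=1  a_k=1  p_k/q_k = 17/1
…
k=6  a_k=2  p_k/q_k = 1069/64
k=7  a_k=1  p_k/q_k = 1520/91
(x₁, y₁) = (1520, 91);  1520² − 279·91² = 1 ✓
k=2:  x_2 = 1520·1520+279·91·91 = 4620799,  y_2 = 1520·91+91·1520 = 276640

1520 91
4620799 276640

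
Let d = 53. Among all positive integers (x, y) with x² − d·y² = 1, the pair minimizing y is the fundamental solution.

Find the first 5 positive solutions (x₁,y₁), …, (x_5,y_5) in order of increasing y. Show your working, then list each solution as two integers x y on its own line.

√53 = [7; 3,1,1,3,14, …], period ℓ=5 (odd) → k=9
a_0=7:  p_0=7·1+0=7,  q_0=7·0+1=1
…
a_3=1:  p_3=1·29+22=51,  q_3=1·4+3=7
a_4=3:  p_4=3·51+29=182,  q_4=3·7+4=25
…
a_8=1:  p_8=1·10578+7979=18557,  q_8=1·1453+1096=2549
a_9=3:  p_9=3·18557+10578=66249,  q_9=3·2549+1453=9100
fundamental: x₁=66249, y₁=9100  (since 4388930001 − 53·82810000 = 1)
(66249+9100√53)^2 = 8777860001 + 1205731800√53
(66249+9100√53)^3 = 1163048894346249 + 159757052027300√53
(66249+9100√53)^4 = 154101652394311440001 + 21167489878307463600√53
(66249+9100√53)^5 = 20418160737778428282906249 + 2804650073736225260045500√53

66249 9100
8777860001 1205731800
1163048894346249 159757052027300
154101652394311440001 21167489878307463600
20418160737778428282906249 2804650073736225260045500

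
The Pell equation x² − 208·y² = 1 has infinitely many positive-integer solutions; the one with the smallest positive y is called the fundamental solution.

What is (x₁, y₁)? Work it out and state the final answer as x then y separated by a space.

[14; 2,2,1,2,2,28] for √208; ℓ=6 ⇒ convergent index 5
k=0  a_k=14  p_k/q_k = 14/1
k=1  a_k=2  p_k/q_k = 29/2
k=2  a_k=2  p_k/q_k = 72/5
k=3  a_k=1  p_k/q_k = 101/7
k=4  a_k=2  p_k/q_k = 274/19
k=5  a_k=2  p_k/q_k = 649/45
fundamental: x₁=649, y₁=45  (since 421201 − 208·2025 = 1)

649 45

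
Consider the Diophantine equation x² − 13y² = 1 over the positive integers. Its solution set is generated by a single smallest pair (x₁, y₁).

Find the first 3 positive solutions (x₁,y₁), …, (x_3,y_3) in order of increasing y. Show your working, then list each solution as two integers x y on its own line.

649 180
842401 233640
1093435849 303264540

√13 → a₀=3, period (1,1,1,1,6); ℓ=5 odd so k=9
a_0=3:  p_0=3·1+0=3,  q_0=3·0+1=1
…
a_2=1:  p_2=1·4+3=7,  q_2=1·1+1=2
…
a_4=1:  p_4=1·11+7=18,  q_4=1·3+2=5
…
a_8=1:  p_8=1·256+137=393,  q_8=1·71+38=109
a_9=1:  p_9=1·393+256=649,  q_9=1·109+71=180
(x₁, y₁) = (649, 180);  649² − 13·180² = 1 ✓
k=2:  x_2 = 649·649+13·180·180 = 842401,  y_2 = 649·180+180·649 = 233640
k=3:  x_3 = 649·842401+13·180·233640 = 1093435849,  y_3 = 649·233640+180·842401 = 303264540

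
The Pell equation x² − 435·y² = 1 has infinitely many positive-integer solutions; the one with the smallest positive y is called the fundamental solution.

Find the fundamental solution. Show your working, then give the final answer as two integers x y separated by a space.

146 7

d=435: √d = [20; 1,5,1,40] (ℓ=4, even), read p_3/q_3
k=0  a_k=20  p_k/q_k = 20/1
k=1  a_k=1  p_k/q_k = 21/1
k=2  a_k=5  p_k/q_k = 125/6
k=3  a_k=1  p_k/q_k = 146/7
→ (146, 7).  Check: 146²=21316, 435·7²=21315, difference 1.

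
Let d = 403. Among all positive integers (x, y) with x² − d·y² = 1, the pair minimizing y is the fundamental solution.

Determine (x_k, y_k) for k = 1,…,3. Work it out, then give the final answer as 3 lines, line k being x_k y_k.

669878 33369
897473069767 44706317964
1202394930058086974 59895557730143415

√403 → a₀=20, period (13,2,1,3,1,3,1,2,13,40); ℓ=10 even so k=9
step 0: (20, 1)  from 20·(1,0) + (0,1)
…
step 4: (2951, 147)  from 3·(803,40) + (542,27)
…
step 6: (14213, 708)  from 3·(3754,187) + (2951,147)
step 7: (17967, 895)  from 1·(14213,708) + (3754,187)
step 8: (50147, 2498)  from 2·(17967,895) + (14213,708)
step 9: (669878, 33369)  from 13·(50147,2498) + (17967,895)
fundamental: x₁=669878, y₁=33369  (since 448736534884 − 403·1113490161 = 1)
(669878+33369√403)^2 = 897473069767 + 44706317964√403
(669878+33369√403)^3 = 1202394930058086974 + 59895557730143415√403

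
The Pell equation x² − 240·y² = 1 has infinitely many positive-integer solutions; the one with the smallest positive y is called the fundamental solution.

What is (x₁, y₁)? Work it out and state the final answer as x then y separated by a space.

31 2

[15; 2,30] for √240; ℓ=2 ⇒ convergent index 1
a_0=15:  p_0=15·1+0=15,  q_0=15·0+1=1
a_1=2:  p_1=2·15+1=31,  q_1=2·1+0=2
(x₁, y₁) = (31, 2);  31² − 240·2² = 1 ✓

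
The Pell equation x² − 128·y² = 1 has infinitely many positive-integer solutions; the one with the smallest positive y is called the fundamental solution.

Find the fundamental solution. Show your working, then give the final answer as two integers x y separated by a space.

577 51

[11; 3,5,3,22] for √128; ℓ=4 ⇒ convergent index 3
step 0: (11, 1)  from 11·(1,0) + (0,1)
…
step 2: (181, 16)  from 5·(34,3) + (11,1)
step 3: (577, 51)  from 3·(181,16) + (34,3)
fundamental: x₁=577, y₁=51  (since 332929 − 128·2601 = 1)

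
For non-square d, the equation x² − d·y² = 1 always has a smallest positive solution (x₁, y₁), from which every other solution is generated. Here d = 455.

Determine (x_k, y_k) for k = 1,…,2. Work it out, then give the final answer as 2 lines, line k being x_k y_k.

64 3
8191 384

√455 → a₀=21, period (3,42); ℓ=2 even so k=1
i=0: a=21 ⇒ p=21, q=1
i=1: a=3 ⇒ p=64, q=3
→ (64, 3).  Check: 64²=4096, 455·3²=4095, difference 1.
n=2: (64,3)∘(64,3) = (64·64+455·3·3, 64·3+3·64) = (8191,384)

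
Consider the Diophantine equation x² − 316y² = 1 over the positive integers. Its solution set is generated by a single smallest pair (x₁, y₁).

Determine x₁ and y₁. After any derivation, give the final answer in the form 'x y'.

12799 720

d=316: √d = [17; 1,3,2,8,2,3,1,34] (ℓ=8, even), read p_7/q_7
i=0: a=17 ⇒ p=17, q=1
i=1: a=1 ⇒ p=18, q=1
i=2: a=3 ⇒ p=71, q=4
…
i=4: a=8 ⇒ p=1351, q=76
i=5: a=2 ⇒ p=2862, q=161
i=6: a=3 ⇒ p=9937, q=559
i=7: a=1 ⇒ p=12799, q=720
→ (12799, 720).  Check: 12799²=163814401, 316·720²=163814400, difference 1.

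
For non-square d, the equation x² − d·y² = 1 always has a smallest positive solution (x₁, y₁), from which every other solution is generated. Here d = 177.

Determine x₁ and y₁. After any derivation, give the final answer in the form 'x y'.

√177 → a₀=13, period (3,3,2,8,2,3,3,26); ℓ=8 even so k=7
a_0=13:  p_0=13·1+0=13,  q_0=13·0+1=1
a_1=3:  p_1=3·13+1=40,  q_1=3·1+0=3
a_2=3:  p_2=3·40+13=133,  q_2=3·3+1=10
a_3=2:  p_3=2·133+40=306,  q_3=2·10+3=23
…
a_5=2:  p_5=2·2581+306=5468,  q_5=2·194+23=411
a_6=3:  p_6=3·5468+2581=18985,  q_6=3·411+194=1427
a_7=3:  p_7=3·18985+5468=62423,  q_7=3·1427+411=4692
→ (62423, 4692).  Check: 62423²=3896630929, 177·4692²=3896630928, difference 1.

62423 4692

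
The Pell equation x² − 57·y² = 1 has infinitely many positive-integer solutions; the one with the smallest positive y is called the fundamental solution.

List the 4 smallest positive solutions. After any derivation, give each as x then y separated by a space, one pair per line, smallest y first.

151 20
45601 6040
13771351 1824060
4158902401 550860080

d=57: √d = [7; 1,1,4,1,1,14] (ℓ=6, even), read p_5/q_5
i=0: a=7 ⇒ p=7, q=1
…
i=2: a=1 ⇒ p=15, q=2
i=3: a=4 ⇒ p=68, q=9
i=4: a=1 ⇒ p=83, q=11
i=5: a=1 ⇒ p=151, q=20
fundamental: x₁=151, y₁=20  (since 22801 − 57·400 = 1)
k=2:  x_2 = 151·151+57·20·20 = 45601,  y_2 = 151·20+20·151 = 6040
k=3:  x_3 = 151·45601+57·20·6040 = 13771351,  y_3 = 151·6040+20·45601 = 1824060
k=4:  x_4 = 151·13771351+57·20·1824060 = 4158902401,  y_4 = 151·1824060+20·13771351 = 550860080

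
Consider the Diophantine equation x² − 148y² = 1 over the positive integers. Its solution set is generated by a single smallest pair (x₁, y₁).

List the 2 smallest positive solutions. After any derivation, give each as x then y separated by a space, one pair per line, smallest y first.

[12; 6,24] for √148; ℓ=2 ⇒ convergent index 1
a_0=12:  p_0=12·1+0=12,  q_0=12·0+1=1
a_1=6:  p_1=6·12+1=73,  q_1=6·1+0=6
(x₁, y₁) = (73, 6);  73² − 148·6² = 1 ✓
(73+6√148)^2 = 10657 + 876√148

73 6
10657 876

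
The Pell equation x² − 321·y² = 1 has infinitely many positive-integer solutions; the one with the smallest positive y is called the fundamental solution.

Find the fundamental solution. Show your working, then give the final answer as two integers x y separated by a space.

215 12

√321 → a₀=17, period (1,10,1,34); ℓ=4 even so k=3
step 0: (17, 1)  from 17·(1,0) + (0,1)
step 1: (18, 1)  from 1·(17,1) + (1,0)
step 2: (197, 11)  from 10·(18,1) + (17,1)
step 3: (215, 12)  from 1·(197,11) + (18,1)
fundamental: x₁=215, y₁=12  (since 46225 − 321·144 = 1)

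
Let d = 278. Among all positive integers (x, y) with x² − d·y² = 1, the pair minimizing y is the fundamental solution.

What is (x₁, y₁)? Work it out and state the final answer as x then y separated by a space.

[16; 1,2,16,2,1,32] for √278; ℓ=6 ⇒ convergent index 5
step 0: (16, 1)  from 16·(1,0) + (0,1)
step 1: (17, 1)  from 1·(16,1) + (1,0)
step 2: (50, 3)  from 2·(17,1) + (16,1)
…
step 4: (1684, 101)  from 2·(817,49) + (50,3)
step 5: (2501, 150)  from 1·(1684,101) + (817,49)
(x₁, y₁) = (2501, 150);  2501² − 278·150² = 1 ✓

2501 150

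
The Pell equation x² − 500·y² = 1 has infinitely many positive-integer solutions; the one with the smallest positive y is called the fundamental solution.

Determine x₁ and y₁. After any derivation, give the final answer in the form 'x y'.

930249 41602

√500 → a₀=22, period (2,1,3,2,1,…,1,2,44); ℓ=14 even so k=13
i=0: a=22 ⇒ p=22, q=1
…
i=2: a=1 ⇒ p=67, q=3
…
i=4: a=2 ⇒ p=559, q=25
i=5: a=1 ⇒ p=805, q=36
i=6: a=1 ⇒ p=1364, q=61
i=7: a=10 ⇒ p=14445, q=646
i=8: a=1 ⇒ p=15809, q=707
…
i=10: a=2 ⇒ p=76317, q=3413
i=11: a=3 ⇒ p=259205, q=11592
i=12: a=1 ⇒ p=335522, q=15005
i=13: a=2 ⇒ p=930249, q=41602
fundamental: x₁=930249, y₁=41602  (since 865363202001 − 500·1730726404 = 1)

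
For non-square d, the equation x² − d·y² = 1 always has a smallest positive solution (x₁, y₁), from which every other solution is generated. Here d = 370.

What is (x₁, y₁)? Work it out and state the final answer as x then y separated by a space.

213859 11118

d=370: √d = [19; 4,4,38] (ℓ=3, odd), read p_5/q_5
step 0: (19, 1)  from 19·(1,0) + (0,1)
…
step 3: (12503, 650)  from 38·(327,17) + (77,4)
step 4: (50339, 2617)  from 4·(12503,650) + (327,17)
step 5: (213859, 11118)  from 4·(50339,2617) + (12503,650)
→ (213859, 11118).  Check: 213859²=45735671881, 370·11118²=45735671880, difference 1.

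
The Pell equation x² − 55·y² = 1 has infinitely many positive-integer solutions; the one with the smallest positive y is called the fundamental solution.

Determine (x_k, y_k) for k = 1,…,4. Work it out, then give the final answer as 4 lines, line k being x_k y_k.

89 12
15841 2136
2819609 380196
501874561 67672752

[7; 2,2,2,14] for √55; ℓ=4 ⇒ convergent index 3
i=0: a=7 ⇒ p=7, q=1
…
i=2: a=2 ⇒ p=37, q=5
i=3: a=2 ⇒ p=89, q=12
(x₁, y₁) = (89, 12);  89² − 55·12² = 1 ✓
n=2: (89,12)∘(89,12) = (89·89+55·12·12, 89·12+12·89) = (15841,2136)
n=3: (15841,2136)∘(89,12) = (89·15841+55·12·2136, 89·2136+12·15841) = (2819609,380196)
n=4: (2819609,380196)∘(89,12) = (89·2819609+55·12·380196, 89·380196+12·2819609) = (501874561,67672752)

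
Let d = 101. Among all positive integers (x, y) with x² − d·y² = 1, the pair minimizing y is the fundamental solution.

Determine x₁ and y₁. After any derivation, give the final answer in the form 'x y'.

√101 → a₀=10, period (20); ℓ=1 odd so k=1
a_0=10:  p_0=10·1+0=10,  q_0=10·0+1=1
a_1=20:  p_1=20·10+1=201,  q_1=20·1+0=20
(x₁, y₁) = (201, 20);  201² − 101·20² = 1 ✓

201 20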